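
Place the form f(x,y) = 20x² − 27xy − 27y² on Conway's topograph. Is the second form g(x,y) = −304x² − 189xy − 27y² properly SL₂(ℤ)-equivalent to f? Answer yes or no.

D₁ = 2889, D₂ = 2889
river cycle of f (length 4): (-27, 27, 20), (20, 53, -1), (-1, 53, 20), (20, 27, -27)
river cycle of g (length 4): (-27, 27, 20), (20, 53, -1), (-1, 53, 20), (20, 27, -27)
cycles coincide ⇒ equivalent

yes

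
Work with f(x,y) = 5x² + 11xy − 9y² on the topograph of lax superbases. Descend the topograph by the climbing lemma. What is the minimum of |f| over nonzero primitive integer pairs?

river: ρ → (-9,7,7)
river: ρ → (7,7,-9)
river: ρ → (-9,11,5)
river: ρ → (5,9,-11)
river: ρ → (-11,13,3)
river: ρ → (3,17,-1)
river: ρ → (-1,17,3)
river: ρ → (3,13,-11)
river: ρ → (-11,9,5)
river: ρ → (5,11,-9)
closes: descent 0, river 10
min |a| on river = 1

1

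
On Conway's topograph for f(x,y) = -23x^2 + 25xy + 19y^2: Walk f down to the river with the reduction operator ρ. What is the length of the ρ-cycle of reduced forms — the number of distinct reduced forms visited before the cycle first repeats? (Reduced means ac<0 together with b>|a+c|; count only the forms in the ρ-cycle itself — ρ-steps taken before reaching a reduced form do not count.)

D = 2373, ⌊√D⌋ = 48
river: ρ → (19,13,-29)
river: ρ → (-29,45,3)
river: ρ → (3,45,-29)
river: ρ → (-29,13,19)
river: ρ → (19,25,-23)
river: ρ → (-23,21,21)
river: ρ → (21,21,-23)
river: ρ → (-23,25,19)
ρ-cycle length = 8 (tail of 0 descent steps not counted)

8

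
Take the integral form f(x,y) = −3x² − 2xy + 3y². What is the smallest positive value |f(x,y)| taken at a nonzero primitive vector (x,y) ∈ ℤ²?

descent: ρ → (3,2,-3)  [lands on river]
river: ρ → (-3,4,2)
river: ρ → (2,4,-3)
river: ρ → (-3,2,3)
river: ρ → (3,4,-2)
river: ρ → (-2,4,3)
closes: descent 1, river 6
min |a| on river = 2

2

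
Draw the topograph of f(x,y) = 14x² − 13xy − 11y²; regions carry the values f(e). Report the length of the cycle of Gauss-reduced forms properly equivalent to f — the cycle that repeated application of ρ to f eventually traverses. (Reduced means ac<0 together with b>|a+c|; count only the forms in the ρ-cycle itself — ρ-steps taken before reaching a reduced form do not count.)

D = 785, ⌊√D⌋ = 28
descent: ρ → (-11,13,14)  [lands on river]
river: ρ → (14,15,-10)
river: ρ → (-10,25,4)
river: ρ → (4,23,-16)
river: ρ → (-16,9,11)
river: ρ → (11,13,-14)
river: ρ → (-14,15,10)
river: ρ → (10,25,-4)
river: ρ → (-4,23,16)
river: ρ → (16,9,-11)
ρ-cycle length = 10 (tail of 1 descent step not counted)

10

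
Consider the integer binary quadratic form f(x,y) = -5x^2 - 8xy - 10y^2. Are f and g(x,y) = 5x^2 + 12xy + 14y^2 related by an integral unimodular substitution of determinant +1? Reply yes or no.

D₁ = -136, D₂ = -136
f is negative-definite; reduce −f:
−f: translate: b→-2 (≡8 mod 10), so (5,8,10)→(5,-2,7)
−f: reduced (well bottom): (5,-2,7) with a≤c, −a<b≤a
flip sign back: reduced form of f is (-5,2,-7)
g: translate: b→2 (≡12 mod 10), so (5,12,14)→(5,2,7)
g: reduced (well bottom): (5,2,7) with a≤c, −a<b≤a
reduced forms (-5, 2, -7) vs (5, 2, 7) ⇒ inequivalent

no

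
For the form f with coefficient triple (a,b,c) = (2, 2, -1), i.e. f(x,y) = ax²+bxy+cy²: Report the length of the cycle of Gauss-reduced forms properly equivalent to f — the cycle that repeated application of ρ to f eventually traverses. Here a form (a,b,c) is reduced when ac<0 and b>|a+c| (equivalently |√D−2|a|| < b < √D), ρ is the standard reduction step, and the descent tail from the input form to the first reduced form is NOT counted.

D = 12, ⌊√D⌋ = 3
river: ρ → (-1,2,2)
river: ρ → (2,2,-1)
ρ-cycle length = 2 (tail of 0 descent steps not counted)

2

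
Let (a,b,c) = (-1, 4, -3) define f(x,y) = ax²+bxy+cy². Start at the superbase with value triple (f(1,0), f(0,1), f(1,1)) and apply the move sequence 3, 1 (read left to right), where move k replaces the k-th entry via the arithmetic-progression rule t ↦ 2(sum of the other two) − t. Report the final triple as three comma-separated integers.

start (-1,-3,0) = (f(1,0),f(0,1),f(1,1))
replace slot 3: 2·((-1)+(-3)) − 0 = -8 → (-1,-3,-8)
replace slot 1: 2·((-3)+(-8)) − (-1) = -21 → (-21,-3,-8)

-21,-3,-8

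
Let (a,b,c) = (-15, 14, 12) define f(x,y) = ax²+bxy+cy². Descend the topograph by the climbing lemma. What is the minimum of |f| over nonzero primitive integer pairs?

river: ρ → (12,10,-17)
river: ρ → (-17,24,5)
river: ρ → (5,26,-12)
river: ρ → (-12,22,9)
river: ρ → (9,14,-20)
river: ρ → (-20,26,3)
river: ρ → (3,28,-11)
river: ρ → (-11,16,15)
river: ρ → (15,14,-12)
river: ρ → (-12,10,17)
river: ρ → (17,24,-5)
river: ρ → (-5,26,12)
river: ρ → (12,22,-9)
river: ρ → (-9,14,20)
river: ρ → (20,26,-3)
river: ρ → (-3,28,11)
river: ρ → (11,16,-15)
river: ρ → (-15,14,12)
closes: descent 0, river 18
min |a| on river = 3

3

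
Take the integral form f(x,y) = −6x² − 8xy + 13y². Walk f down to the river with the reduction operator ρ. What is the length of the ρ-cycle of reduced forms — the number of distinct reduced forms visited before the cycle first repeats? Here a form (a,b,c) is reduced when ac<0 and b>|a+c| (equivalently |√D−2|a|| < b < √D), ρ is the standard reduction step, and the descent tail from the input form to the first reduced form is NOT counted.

D = 376, ⌊√D⌋ = 19
descent: ρ → (13,8,-6)  [lands on river]
river: ρ → (-6,16,5)
river: ρ → (5,14,-9)
river: ρ → (-9,4,10)
river: ρ → (10,16,-3)
river: ρ → (-3,14,15)
river: ρ → (15,16,-2)
river: ρ → (-2,16,15)
river: ρ → (15,14,-3)
river: ρ → (-3,16,10)
river: ρ → (10,4,-9)
river: ρ → (-9,14,5)
river: ρ → (5,16,-6)
river: ρ → (-6,8,13)
river: ρ → (13,18,-1)
river: ρ → (-1,18,13)
ρ-cycle length = 16 (tail of 1 descent step not counted)

16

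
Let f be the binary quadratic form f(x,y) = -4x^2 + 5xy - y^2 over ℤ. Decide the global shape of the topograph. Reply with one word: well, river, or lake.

D = b²−4ac = 5² − 4·(-4)·(-1) = 9
D = 3² is a perfect square ⇒ form factors over ℤ ⇒ lakes

lake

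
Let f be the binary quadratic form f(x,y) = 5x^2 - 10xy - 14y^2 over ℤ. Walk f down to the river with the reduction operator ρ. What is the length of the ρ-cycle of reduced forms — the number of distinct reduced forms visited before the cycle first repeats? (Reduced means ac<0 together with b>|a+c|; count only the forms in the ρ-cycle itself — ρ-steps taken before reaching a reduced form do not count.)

D = 380, ⌊√D⌋ = 19
descent: ρ → (-14,10,5)  [lands on river]
river: ρ → (5,10,-14)
river: ρ → (-14,18,1)
river: ρ → (1,18,-14)
ρ-cycle length = 4 (tail of 1 descent step not counted)

4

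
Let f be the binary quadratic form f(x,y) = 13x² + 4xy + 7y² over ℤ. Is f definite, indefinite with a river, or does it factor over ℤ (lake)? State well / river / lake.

D = b²−4ac = 4² − 4·13·7 = -348
D < 0 ⇒ definite ⇒ every region one sign ⇒ single well

well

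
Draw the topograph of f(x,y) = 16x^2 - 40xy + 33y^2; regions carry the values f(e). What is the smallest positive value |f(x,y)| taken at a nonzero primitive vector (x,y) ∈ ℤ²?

translate: b→-8 (≡-40 mod 32), so (16,-40,33)→(16,-8,9)
flip: (16,-8,9)→(9,8,16)
reduced (well bottom): (9,8,16) with a≤c, −a<b≤a
well minimum = a = 9

9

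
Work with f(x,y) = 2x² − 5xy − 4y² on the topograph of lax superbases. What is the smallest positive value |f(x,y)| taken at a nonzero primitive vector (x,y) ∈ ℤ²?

descent: ρ → (-4,5,2)  [lands on river]
river: ρ → (2,7,-1)
river: ρ → (-1,7,2)
river: ρ → (2,5,-4)
river: ρ → (-4,3,3)
river: ρ → (3,3,-4)
closes: descent 1, river 6
min |a| on river = 1

1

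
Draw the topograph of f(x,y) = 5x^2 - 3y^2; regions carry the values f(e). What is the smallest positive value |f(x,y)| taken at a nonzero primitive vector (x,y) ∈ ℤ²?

descent: ρ → (-3,6,2)  [lands on river]
river: ρ → (2,6,-3)
closes: descent 1, river 2
min |a| on river = 2

2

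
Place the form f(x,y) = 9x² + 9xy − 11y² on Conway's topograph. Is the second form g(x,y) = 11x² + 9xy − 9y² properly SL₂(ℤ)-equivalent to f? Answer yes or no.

D₁ = 477, D₂ = 477
river cycle of f (length 8): (-11, 13, 7), (7, 15, -9), (-9, 21, 1), (1, 21, -9), (-9, 15, 7), (7, 13, -11), (-11, 9, 9), (9, 9, -11)
river cycle of g (length 8): (-9, 9, 11), (11, 13, -7), (-7, 15, 9), (9, 21, -1), (-1, 21, 9), (9, 15, -7), (-7, 13, 11), (11, 9, -9)
cycles differ ⇒ inequivalent

no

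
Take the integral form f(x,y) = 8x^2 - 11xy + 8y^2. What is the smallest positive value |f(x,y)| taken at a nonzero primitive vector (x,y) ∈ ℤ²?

translate: b→5 (≡-11 mod 16), so (8,-11,8)→(8,5,5)
flip: (8,5,5)→(5,-5,8)
translate: b→5 (≡-5 mod 10), so (5,-5,8)→(5,5,8)
reduced (well bottom): (5,5,8) with a≤c, −a<b≤a
well minimum = a = 5

5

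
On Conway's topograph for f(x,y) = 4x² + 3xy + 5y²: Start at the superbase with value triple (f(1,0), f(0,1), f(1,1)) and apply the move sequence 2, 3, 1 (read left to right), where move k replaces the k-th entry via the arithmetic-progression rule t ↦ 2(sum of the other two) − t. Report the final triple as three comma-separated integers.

start (4,5,12) = (f(1,0),f(0,1),f(1,1))
replace slot 2: 2·(4+12) − 5 = 27 → (4,27,12)
replace slot 3: 2·(4+27) − 12 = 50 → (4,27,50)
replace slot 1: 2·(27+50) − 4 = 150 → (150,27,50)

150,27,50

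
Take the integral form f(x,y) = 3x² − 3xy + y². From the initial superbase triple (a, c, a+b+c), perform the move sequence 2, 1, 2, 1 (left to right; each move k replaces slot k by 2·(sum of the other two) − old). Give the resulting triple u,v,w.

start (3,1,1) = (f(1,0),f(0,1),f(1,1))
replace slot 2: 2·(3+1) − 1 = 7 → (3,7,1)
replace slot 1: 2·(7+1) − 3 = 13 → (13,7,1)
replace slot 2: 2·(13+1) − 7 = 21 → (13,21,1)
replace slot 1: 2·(21+1) − 13 = 31 → (31,21,1)

31,21,1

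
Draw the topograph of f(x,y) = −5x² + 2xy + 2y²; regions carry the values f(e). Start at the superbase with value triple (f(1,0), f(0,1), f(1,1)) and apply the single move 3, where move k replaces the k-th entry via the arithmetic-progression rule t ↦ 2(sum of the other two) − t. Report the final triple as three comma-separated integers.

start (-5,2,-1) = (f(1,0),f(0,1),f(1,1))
replace slot 3: 2·((-5)+2) − (-1) = -5 → (-5,2,-5)

-5,2,-5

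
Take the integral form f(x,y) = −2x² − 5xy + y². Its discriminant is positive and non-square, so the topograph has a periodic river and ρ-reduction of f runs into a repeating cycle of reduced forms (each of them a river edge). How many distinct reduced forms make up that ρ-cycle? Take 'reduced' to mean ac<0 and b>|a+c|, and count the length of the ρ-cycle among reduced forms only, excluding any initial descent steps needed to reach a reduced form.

D = 33, ⌊√D⌋ = 5
descent: ρ → (1,5,-2)  [lands on river]
river: ρ → (-2,3,3)
river: ρ → (3,3,-2)
river: ρ → (-2,5,1)
ρ-cycle length = 4 (tail of 1 descent step not counted)

4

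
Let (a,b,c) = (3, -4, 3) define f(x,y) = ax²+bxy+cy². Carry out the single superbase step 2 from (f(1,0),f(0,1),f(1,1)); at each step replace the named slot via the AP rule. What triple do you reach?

start (3,3,2) = (f(1,0),f(0,1),f(1,1))
replace slot 2: 2·(3+2) − 3 = 7 → (3,7,2)

3,7,2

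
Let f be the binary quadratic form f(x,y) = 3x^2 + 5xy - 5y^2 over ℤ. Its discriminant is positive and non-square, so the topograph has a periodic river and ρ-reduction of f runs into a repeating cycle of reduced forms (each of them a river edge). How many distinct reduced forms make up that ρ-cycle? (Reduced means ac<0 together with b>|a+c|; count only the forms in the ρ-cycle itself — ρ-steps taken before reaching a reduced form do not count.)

D = 85, ⌊√D⌋ = 9
river: ρ → (-5,5,3)
river: ρ → (3,7,-3)
river: ρ → (-3,5,5)
river: ρ → (5,5,-3)
river: ρ → (-3,7,3)
river: ρ → (3,5,-5)
ρ-cycle length = 6 (tail of 0 descent steps not counted)

6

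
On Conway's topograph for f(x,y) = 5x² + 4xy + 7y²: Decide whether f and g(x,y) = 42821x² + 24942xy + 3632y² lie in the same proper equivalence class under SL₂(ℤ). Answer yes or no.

D₁ = -124, D₂ = -124
f: reduced (well bottom): (5,4,7) with a≤c, −a<b≤a
g: flip: (42821,24942,3632)→(3632,-24942,42821)
g: translate: b→-3150 (≡-24942 mod 7264), so (3632,-24942,42821)→(3632,-3150,683)
g: flip: (3632,-3150,683)→(683,3150,3632)
g: translate: b→418 (≡3150 mod 1366), so (683,3150,3632)→(683,418,64)
g: flip: (683,418,64)→(64,-418,683)
g: translate: b→-34 (≡-418 mod 128), so (64,-418,683)→(64,-34,5)
g: flip: (64,-34,5)→(5,34,64)
g: translate: b→4 (≡34 mod 10), so (5,34,64)→(5,4,7)
g: reduced (well bottom): (5,4,7) with a≤c, −a<b≤a
reduced forms (5, 4, 7) vs (5, 4, 7) ⇒ equivalent

yes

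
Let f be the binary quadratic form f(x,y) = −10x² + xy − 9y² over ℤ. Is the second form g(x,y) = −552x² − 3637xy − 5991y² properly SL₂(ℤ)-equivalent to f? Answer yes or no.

D₁ = -359, D₂ = -359
f is negative-definite; reduce −f:
−f: flip: (10,-1,9)→(9,1,10)
−f: reduced (well bottom): (9,1,10) with a≤c, −a<b≤a
flip sign back: reduced form of f is (-9,-1,-10)
g is negative-definite; reduce −g:
−g: translate: b→325 (≡3637 mod 1104), so (552,3637,5991)→(552,325,48)
−g: flip: (552,325,48)→(48,-325,552)
−g: translate: b→-37 (≡-325 mod 96), so (48,-325,552)→(48,-37,9)
−g: flip: (48,-37,9)→(9,37,48)
−g: translate: b→1 (≡37 mod 18), so (9,37,48)→(9,1,10)
−g: reduced (well bottom): (9,1,10) with a≤c, −a<b≤a
flip sign back: reduced form of g is (-9,-1,-10)
reduced forms (-9, -1, -10) vs (-9, -1, -10) ⇒ equivalent

yes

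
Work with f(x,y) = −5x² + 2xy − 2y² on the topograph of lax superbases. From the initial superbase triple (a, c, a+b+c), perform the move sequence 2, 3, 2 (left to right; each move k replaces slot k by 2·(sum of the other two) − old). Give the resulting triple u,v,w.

start (-5,-2,-5) = (f(1,0),f(0,1),f(1,1))
replace slot 2: 2·((-5)+(-5)) − (-2) = -18 → (-5,-18,-5)
replace slot 3: 2·((-5)+(-18)) − (-5) = -41 → (-5,-18,-41)
replace slot 2: 2·((-5)+(-41)) − (-18) = -74 → (-5,-74,-41)

-5,-74,-41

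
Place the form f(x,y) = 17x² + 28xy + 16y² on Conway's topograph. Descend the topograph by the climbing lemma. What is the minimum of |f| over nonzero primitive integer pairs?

translate: b→-6 (≡28 mod 34), so (17,28,16)→(17,-6,5)
flip: (17,-6,5)→(5,6,17)
translate: b→-4 (≡6 mod 10), so (5,6,17)→(5,-4,16)
reduced (well bottom): (5,-4,16) with a≤c, −a<b≤a
well minimum = a = 5

5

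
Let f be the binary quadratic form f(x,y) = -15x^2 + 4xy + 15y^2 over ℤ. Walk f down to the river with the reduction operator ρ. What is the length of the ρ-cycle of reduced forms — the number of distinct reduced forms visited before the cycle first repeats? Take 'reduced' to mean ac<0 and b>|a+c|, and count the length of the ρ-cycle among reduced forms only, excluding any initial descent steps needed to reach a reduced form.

D = 916, ⌊√D⌋ = 30
river: ρ → (15,26,-4)
river: ρ → (-4,30,1)
river: ρ → (1,30,-4)
river: ρ → (-4,26,15)
river: ρ → (15,4,-15)
river: ρ → (-15,26,4)
river: ρ → (4,30,-1)
river: ρ → (-1,30,4)
river: ρ → (4,26,-15)
river: ρ → (-15,4,15)
ρ-cycle length = 10 (tail of 0 descent steps not counted)

10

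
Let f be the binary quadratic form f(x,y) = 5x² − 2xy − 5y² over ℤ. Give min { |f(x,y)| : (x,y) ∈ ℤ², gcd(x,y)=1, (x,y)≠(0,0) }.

descent: ρ → (-5,2,5)  [lands on river]
river: ρ → (5,8,-2)
river: ρ → (-2,8,5)
river: ρ → (5,2,-5)
river: ρ → (-5,8,2)
river: ρ → (2,8,-5)
closes: descent 1, river 6
min |a| on river = 2

2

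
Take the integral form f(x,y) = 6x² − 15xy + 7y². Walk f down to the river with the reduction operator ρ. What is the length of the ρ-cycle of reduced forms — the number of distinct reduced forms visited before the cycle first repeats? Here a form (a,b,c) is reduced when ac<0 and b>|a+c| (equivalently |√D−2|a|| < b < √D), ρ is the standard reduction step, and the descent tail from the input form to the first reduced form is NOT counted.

D = 57, ⌊√D⌋ = 7
descent: ρ → (7,1,-2)
descent: ρ → (-2,7,1)  [lands on river]
river: ρ → (1,7,-2)
river: ρ → (-2,5,4)
river: ρ → (4,3,-3)
river: ρ → (-3,3,4)
river: ρ → (4,5,-2)
ρ-cycle length = 6 (tail of 2 descent steps not counted)

6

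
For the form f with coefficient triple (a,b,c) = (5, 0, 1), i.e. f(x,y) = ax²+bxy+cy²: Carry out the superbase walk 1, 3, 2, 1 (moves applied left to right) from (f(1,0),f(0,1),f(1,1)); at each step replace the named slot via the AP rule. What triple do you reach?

start (5,1,6) = (f(1,0),f(0,1),f(1,1))
replace slot 1: 2·(1+6) − 5 = 9 → (9,1,6)
replace slot 3: 2·(9+1) − 6 = 14 → (9,1,14)
replace slot 2: 2·(9+14) − 1 = 45 → (9,45,14)
replace slot 1: 2·(45+14) − 9 = 109 → (109,45,14)

109,45,14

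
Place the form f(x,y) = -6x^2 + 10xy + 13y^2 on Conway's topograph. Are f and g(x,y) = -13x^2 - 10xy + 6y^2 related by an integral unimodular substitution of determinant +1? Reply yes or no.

D₁ = 412, D₂ = 412
river cycle of f (length 12): (13, 16, -3), (-3, 20, 1), (1, 20, -3), (-3, 16, 13), (13, 10, -6), (-6, 14, 9), (9, 4, -11), (-11, 18, 2), (2, 18, -11), (-11, 4, 9), … (2 more)
river cycle of g (length 12): (6, 10, -13), (-13, 16, 3), (3, 20, -1), (-1, 20, 3), (3, 16, -13), (-13, 10, 6), (6, 14, -9), (-9, 4, 11), (11, 18, -2), (-2, 18, 11), … (2 more)
cycles differ ⇒ inequivalent

no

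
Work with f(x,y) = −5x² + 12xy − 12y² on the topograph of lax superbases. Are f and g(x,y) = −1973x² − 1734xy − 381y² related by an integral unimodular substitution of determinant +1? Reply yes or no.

D₁ = -96, D₂ = -96
f is negative-definite; reduce −f:
−f: translate: b→-2 (≡-12 mod 10), so (5,-12,12)→(5,-2,5)
−f: flip: (5,-2,5)→(5,2,5)
−f: reduced (well bottom): (5,2,5) with a≤c, −a<b≤a
flip sign back: reduced form of f is (-5,-2,-5)
g is negative-definite; reduce −g:
−g: flip: (1973,1734,381)→(381,-1734,1973)
−g: translate: b→-210 (≡-1734 mod 762), so (381,-1734,1973)→(381,-210,29)
−g: flip: (381,-210,29)→(29,210,381)
−g: translate: b→-22 (≡210 mod 58), so (29,210,381)→(29,-22,5)
−g: flip: (29,-22,5)→(5,22,29)
−g: translate: b→2 (≡22 mod 10), so (5,22,29)→(5,2,5)
−g: reduced (well bottom): (5,2,5) with a≤c, −a<b≤a
flip sign back: reduced form of g is (-5,-2,-5)
reduced forms (-5, -2, -5) vs (-5, -2, -5) ⇒ equivalent

yes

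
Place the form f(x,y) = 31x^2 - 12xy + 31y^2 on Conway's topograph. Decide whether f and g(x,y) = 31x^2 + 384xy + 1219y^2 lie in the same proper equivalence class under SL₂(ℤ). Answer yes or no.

D₁ = -3700, D₂ = -3700
f: flip: (31,-12,31)→(31,12,31)
f: reduced (well bottom): (31,12,31) with a≤c, −a<b≤a
g: translate: b→12 (≡384 mod 62), so (31,384,1219)→(31,12,31)
g: reduced (well bottom): (31,12,31) with a≤c, −a<b≤a
reduced forms (31, 12, 31) vs (31, 12, 31) ⇒ equivalent

yes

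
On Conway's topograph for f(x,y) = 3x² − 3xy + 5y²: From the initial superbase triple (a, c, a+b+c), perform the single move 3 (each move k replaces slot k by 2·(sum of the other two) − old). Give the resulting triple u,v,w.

start (3,5,5) = (f(1,0),f(0,1),f(1,1))
replace slot 3: 2·(3+5) − 5 = 11 → (3,5,11)

3,5,11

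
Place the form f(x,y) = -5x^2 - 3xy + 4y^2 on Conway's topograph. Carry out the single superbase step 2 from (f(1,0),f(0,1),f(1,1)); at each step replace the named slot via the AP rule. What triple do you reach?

start (-5,4,-4) = (f(1,0),f(0,1),f(1,1))
replace slot 2: 2·((-5)+(-4)) − 4 = -22 → (-5,-22,-4)

-5,-22,-4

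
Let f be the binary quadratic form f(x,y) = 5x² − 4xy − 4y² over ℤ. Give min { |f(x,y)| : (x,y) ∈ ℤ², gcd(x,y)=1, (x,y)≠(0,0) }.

descent: ρ → (-4,4,5)  [lands on river]
river: ρ → (5,6,-3)
river: ρ → (-3,6,5)
river: ρ → (5,4,-4)
closes: descent 1, river 4
min |a| on river = 3

3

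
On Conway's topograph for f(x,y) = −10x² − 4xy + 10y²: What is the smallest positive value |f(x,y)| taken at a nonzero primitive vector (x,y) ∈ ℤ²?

descent: ρ → (10,4,-10)  [lands on river]
river: ρ → (-10,16,4)
river: ρ → (4,16,-10)
river: ρ → (-10,4,10)
river: ρ → (10,16,-4)
river: ρ → (-4,16,10)
closes: descent 1, river 6
min |a| on river = 4

4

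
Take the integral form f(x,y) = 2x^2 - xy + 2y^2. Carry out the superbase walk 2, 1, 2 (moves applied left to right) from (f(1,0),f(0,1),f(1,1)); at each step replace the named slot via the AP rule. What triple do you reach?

start (2,2,3) = (f(1,0),f(0,1),f(1,1))
replace slot 2: 2·(2+3) − 2 = 8 → (2,8,3)
replace slot 1: 2·(8+3) − 2 = 20 → (20,8,3)
replace slot 2: 2·(20+3) − 8 = 38 → (20,38,3)

20,38,3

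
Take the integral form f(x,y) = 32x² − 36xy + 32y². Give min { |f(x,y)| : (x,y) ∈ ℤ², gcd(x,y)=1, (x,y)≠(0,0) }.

translate: b→28 (≡-36 mod 64), so (32,-36,32)→(32,28,28)
flip: (32,28,28)→(28,-28,32)
translate: b→28 (≡-28 mod 56), so (28,-28,32)→(28,28,32)
reduced (well bottom): (28,28,32) with a≤c, −a<b≤a
well minimum = a = 28

28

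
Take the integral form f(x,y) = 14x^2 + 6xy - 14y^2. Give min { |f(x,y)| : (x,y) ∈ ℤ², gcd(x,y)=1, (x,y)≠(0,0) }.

river: ρ → (-14,22,6)
river: ρ → (6,26,-6)
river: ρ → (-6,22,14)
river: ρ → (14,6,-14)
closes: descent 0, river 4
min |a| on river = 6

6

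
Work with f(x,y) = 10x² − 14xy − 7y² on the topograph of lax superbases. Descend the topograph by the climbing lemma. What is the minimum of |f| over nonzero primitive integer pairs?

descent: ρ → (-7,14,10)  [lands on river]
river: ρ → (10,6,-11)
river: ρ → (-11,16,5)
river: ρ → (5,14,-14)
river: ρ → (-14,14,5)
river: ρ → (5,16,-11)
river: ρ → (-11,6,10)
river: ρ → (10,14,-7)
closes: descent 1, river 8
min |a| on river = 5

5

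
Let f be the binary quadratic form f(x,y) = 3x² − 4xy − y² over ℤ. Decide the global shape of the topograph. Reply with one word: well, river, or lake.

D = b²−4ac = (-4)² − 4·3·(-1) = 28
D > 0 non-square ⇒ indefinite ⇒ periodic river

river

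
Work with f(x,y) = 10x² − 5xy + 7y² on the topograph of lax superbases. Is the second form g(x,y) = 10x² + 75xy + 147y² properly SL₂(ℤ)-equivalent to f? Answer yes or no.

D₁ = -255, D₂ = -255
f: flip: (10,-5,7)→(7,5,10)
f: reduced (well bottom): (7,5,10) with a≤c, −a<b≤a
g: translate: b→-5 (≡75 mod 20), so (10,75,147)→(10,-5,7)
g: flip: (10,-5,7)→(7,5,10)
g: reduced (well bottom): (7,5,10) with a≤c, −a<b≤a
reduced forms (7, 5, 10) vs (7, 5, 10) ⇒ equivalent

yes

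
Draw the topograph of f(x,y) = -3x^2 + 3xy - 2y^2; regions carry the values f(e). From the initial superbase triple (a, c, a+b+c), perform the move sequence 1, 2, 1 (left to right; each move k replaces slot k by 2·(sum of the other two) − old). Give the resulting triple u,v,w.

start (-3,-2,-2) = (f(1,0),f(0,1),f(1,1))
replace slot 1: 2·((-2)+(-2)) − (-3) = -5 → (-5,-2,-2)
replace slot 2: 2·((-5)+(-2)) − (-2) = -12 → (-5,-12,-2)
replace slot 1: 2·((-12)+(-2)) − (-5) = -23 → (-23,-12,-2)

-23,-12,-2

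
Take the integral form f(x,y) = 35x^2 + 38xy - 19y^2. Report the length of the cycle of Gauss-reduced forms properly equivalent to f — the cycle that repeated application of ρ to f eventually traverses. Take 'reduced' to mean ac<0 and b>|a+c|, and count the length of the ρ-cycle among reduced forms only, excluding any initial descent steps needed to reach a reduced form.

D = 4104, ⌊√D⌋ = 64
river: ρ → (-19,38,35)
river: ρ → (35,32,-22)
river: ρ → (-22,56,11)
river: ρ → (11,54,-27)
river: ρ → (-27,54,11)
river: ρ → (11,56,-22)
river: ρ → (-22,32,35)
river: ρ → (35,38,-19)
ρ-cycle length = 8 (tail of 0 descent steps not counted)

8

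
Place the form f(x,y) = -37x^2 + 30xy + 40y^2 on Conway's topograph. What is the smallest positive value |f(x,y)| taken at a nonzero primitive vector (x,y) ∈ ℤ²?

river: ρ → (40,50,-27)
river: ρ → (-27,58,32)
river: ρ → (32,70,-15)
river: ρ → (-15,80,7)
river: ρ → (7,74,-48)
river: ρ → (-48,22,33)
river: ρ → (33,44,-37)
river: ρ → (-37,30,40)
closes: descent 0, river 8
min |a| on river = 7

7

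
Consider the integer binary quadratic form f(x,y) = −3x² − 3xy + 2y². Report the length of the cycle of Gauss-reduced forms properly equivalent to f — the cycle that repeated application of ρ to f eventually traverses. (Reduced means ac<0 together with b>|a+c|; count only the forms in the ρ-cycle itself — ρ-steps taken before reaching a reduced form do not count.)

D = 33, ⌊√D⌋ = 5
descent: ρ → (2,3,-3)  [lands on river]
river: ρ → (-3,3,2)
river: ρ → (2,5,-1)
river: ρ → (-1,5,2)
ρ-cycle length = 4 (tail of 1 descent step not counted)

4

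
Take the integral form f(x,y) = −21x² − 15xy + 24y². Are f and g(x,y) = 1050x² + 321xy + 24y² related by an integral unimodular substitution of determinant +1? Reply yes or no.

D₁ = 2241, D₂ = 2241
river cycle of f (length 16): (24, 15, -21), (-21, 27, 18), (18, 45, -3), (-3, 45, 18), (18, 27, -21), (-21, 15, 24), (24, 33, -12), (-12, 39, 15), (15, 21, -30), (-30, 39, 6), … (6 more)
river cycle of g (length 16): (24, 15, -21), (-21, 27, 18), (18, 45, -3), (-3, 45, 18), (18, 27, -21), (-21, 15, 24), (24, 33, -12), (-12, 39, 15), (15, 21, -30), (-30, 39, 6), … (6 more)
cycles coincide ⇒ equivalent

yes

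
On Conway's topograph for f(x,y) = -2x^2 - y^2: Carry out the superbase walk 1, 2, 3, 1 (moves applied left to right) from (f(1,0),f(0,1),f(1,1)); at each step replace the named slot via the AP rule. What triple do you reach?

start (-2,-1,-3) = (f(1,0),f(0,1),f(1,1))
replace slot 1: 2·((-1)+(-3)) − (-2) = -6 → (-6,-1,-3)
replace slot 2: 2·((-6)+(-3)) − (-1) = -17 → (-6,-17,-3)
replace slot 3: 2·((-6)+(-17)) − (-3) = -43 → (-6,-17,-43)
replace slot 1: 2·((-17)+(-43)) − (-6) = -114 → (-114,-17,-43)

-114,-17,-43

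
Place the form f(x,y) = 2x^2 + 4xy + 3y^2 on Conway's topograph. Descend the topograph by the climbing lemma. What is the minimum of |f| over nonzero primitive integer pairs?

translate: b→0 (≡4 mod 4), so (2,4,3)→(2,0,1)
flip: (2,0,1)→(1,0,2)
reduced (well bottom): (1,0,2) with a≤c, −a<b≤a
well minimum = a = 1

1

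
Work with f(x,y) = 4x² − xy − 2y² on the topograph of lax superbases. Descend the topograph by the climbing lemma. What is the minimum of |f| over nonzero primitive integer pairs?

descent: ρ → (-2,5,1)  [lands on river]
river: ρ → (1,5,-2)
river: ρ → (-2,3,3)
river: ρ → (3,3,-2)
closes: descent 1, river 4
min |a| on river = 1

1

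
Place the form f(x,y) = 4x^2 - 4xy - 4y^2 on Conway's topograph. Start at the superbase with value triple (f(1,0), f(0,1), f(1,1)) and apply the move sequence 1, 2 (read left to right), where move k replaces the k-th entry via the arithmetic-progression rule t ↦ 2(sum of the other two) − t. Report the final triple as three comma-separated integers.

start (4,-4,-4) = (f(1,0),f(0,1),f(1,1))
replace slot 1: 2·((-4)+(-4)) − 4 = -20 → (-20,-4,-4)
replace slot 2: 2·((-20)+(-4)) − (-4) = -44 → (-20,-44,-4)

-20,-44,-4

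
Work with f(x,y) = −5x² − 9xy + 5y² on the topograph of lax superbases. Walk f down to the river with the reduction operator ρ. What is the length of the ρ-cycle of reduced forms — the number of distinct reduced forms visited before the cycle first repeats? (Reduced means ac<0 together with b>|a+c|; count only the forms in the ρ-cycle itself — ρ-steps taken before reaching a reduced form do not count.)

D = 181, ⌊√D⌋ = 13
descent: ρ → (5,9,-5)  [lands on river]
river: ρ → (-5,11,3)
river: ρ → (3,13,-1)
river: ρ → (-1,13,3)
river: ρ → (3,11,-5)
river: ρ → (-5,9,5)
river: ρ → (5,11,-3)
river: ρ → (-3,13,1)
river: ρ → (1,13,-3)
river: ρ → (-3,11,5)
ρ-cycle length = 10 (tail of 1 descent step not counted)

10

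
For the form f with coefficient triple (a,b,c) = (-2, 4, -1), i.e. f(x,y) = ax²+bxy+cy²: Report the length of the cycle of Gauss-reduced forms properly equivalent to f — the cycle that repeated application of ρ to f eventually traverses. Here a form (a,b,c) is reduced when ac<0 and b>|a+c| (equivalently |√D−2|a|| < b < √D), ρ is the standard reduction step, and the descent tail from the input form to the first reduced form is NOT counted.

D = 8, ⌊√D⌋ = 2
descent: ρ → (-1,2,1)  [lands on river]
river: ρ → (1,2,-1)
ρ-cycle length = 2 (tail of 1 descent step not counted)

2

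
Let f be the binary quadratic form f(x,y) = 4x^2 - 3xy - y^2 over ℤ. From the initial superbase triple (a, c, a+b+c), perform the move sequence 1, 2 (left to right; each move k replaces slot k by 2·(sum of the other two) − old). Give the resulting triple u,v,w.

start (4,-1,0) = (f(1,0),f(0,1),f(1,1))
replace slot 1: 2·((-1)+0) − 4 = -6 → (-6,-1,0)
replace slot 2: 2·((-6)+0) − (-1) = -11 → (-6,-11,0)

-6,-11,0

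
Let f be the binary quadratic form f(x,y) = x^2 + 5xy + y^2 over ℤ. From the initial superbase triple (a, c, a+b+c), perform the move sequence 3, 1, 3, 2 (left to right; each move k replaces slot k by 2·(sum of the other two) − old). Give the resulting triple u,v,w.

start (1,1,7) = (f(1,0),f(0,1),f(1,1))
replace slot 3: 2·(1+1) − 7 = -3 → (1,1,-3)
replace slot 1: 2·(1+(-3)) − 1 = -5 → (-5,1,-3)
replace slot 3: 2·((-5)+1) − (-3) = -5 → (-5,1,-5)
replace slot 2: 2·((-5)+(-5)) − 1 = -21 → (-5,-21,-5)

-5,-21,-5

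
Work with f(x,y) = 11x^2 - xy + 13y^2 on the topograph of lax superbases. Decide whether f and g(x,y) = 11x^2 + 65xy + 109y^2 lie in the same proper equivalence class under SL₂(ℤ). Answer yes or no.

D₁ = -571, D₂ = -571
f: reduced (well bottom): (11,-1,13) with a≤c, −a<b≤a
g: translate: b→-1 (≡65 mod 22), so (11,65,109)→(11,-1,13)
g: reduced (well bottom): (11,-1,13) with a≤c, −a<b≤a
reduced forms (11, -1, 13) vs (11, -1, 13) ⇒ equivalent

yes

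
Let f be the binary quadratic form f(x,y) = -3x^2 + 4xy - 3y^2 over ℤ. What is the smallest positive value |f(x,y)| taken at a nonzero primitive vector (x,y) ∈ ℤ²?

translate: b→2 (≡-4 mod 6), so (3,-4,3)→(3,2,2)
flip: (3,2,2)→(2,-2,3)
translate: b→2 (≡-2 mod 4), so (2,-2,3)→(2,2,3)
reduced (well bottom): (2,2,3) with a≤c, −a<b≤a
well minimum |f| = |-2| = 2 (negative-definite)

2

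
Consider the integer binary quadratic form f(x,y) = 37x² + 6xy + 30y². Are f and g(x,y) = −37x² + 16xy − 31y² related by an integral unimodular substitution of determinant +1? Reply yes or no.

D₁ = -4404, D₂ = -4332
discriminants differ ⇒ not SL₂(ℤ)-equivalent

no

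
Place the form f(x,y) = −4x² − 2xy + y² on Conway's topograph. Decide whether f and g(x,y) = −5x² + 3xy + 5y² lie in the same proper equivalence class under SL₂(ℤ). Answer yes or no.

D₁ = 20, D₂ = 109
discriminants differ ⇒ not SL₂(ℤ)-equivalent

no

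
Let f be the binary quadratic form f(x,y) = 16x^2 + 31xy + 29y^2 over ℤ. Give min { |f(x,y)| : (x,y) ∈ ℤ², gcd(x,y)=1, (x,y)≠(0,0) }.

translate: b→-1 (≡31 mod 32), so (16,31,29)→(16,-1,14)
flip: (16,-1,14)→(14,1,16)
reduced (well bottom): (14,1,16) with a≤c, −a<b≤a
well minimum = a = 14

14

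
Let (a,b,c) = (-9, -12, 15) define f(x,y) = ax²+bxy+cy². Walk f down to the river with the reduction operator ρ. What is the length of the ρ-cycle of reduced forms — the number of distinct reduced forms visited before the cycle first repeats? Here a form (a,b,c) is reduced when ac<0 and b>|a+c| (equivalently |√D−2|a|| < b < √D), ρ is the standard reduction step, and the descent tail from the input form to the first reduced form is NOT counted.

D = 684, ⌊√D⌋ = 26
descent: ρ → (15,12,-9)  [lands on river]
river: ρ → (-9,24,3)
river: ρ → (3,24,-9)
river: ρ → (-9,12,15)
river: ρ → (15,18,-6)
river: ρ → (-6,18,15)
ρ-cycle length = 6 (tail of 1 descent step not counted)

6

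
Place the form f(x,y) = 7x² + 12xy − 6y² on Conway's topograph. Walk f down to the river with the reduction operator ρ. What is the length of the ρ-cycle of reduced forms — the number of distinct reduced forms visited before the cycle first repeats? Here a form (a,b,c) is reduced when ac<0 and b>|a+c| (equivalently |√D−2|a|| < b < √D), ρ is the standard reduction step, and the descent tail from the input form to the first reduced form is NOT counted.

D = 312, ⌊√D⌋ = 17
river: ρ → (-6,12,7)
river: ρ → (7,16,-2)
river: ρ → (-2,16,7)
river: ρ → (7,12,-6)
ρ-cycle length = 4 (tail of 0 descent steps not counted)

4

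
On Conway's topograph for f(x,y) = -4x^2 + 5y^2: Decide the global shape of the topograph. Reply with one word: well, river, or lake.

D = b²−4ac = 0² − 4·(-4)·5 = 80
D > 0 non-square ⇒ indefinite ⇒ periodic river

river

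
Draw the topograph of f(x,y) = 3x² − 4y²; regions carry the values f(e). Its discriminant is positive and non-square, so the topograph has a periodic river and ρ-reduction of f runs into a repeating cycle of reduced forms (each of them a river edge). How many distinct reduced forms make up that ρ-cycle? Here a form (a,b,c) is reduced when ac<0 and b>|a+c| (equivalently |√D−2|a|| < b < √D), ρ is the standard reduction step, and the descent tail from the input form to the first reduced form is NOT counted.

D = 48, ⌊√D⌋ = 6
descent: ρ → (-4,0,3)
descent: ρ → (3,6,-1)  [lands on river]
river: ρ → (-1,6,3)
ρ-cycle length = 2 (tail of 2 descent steps not counted)

2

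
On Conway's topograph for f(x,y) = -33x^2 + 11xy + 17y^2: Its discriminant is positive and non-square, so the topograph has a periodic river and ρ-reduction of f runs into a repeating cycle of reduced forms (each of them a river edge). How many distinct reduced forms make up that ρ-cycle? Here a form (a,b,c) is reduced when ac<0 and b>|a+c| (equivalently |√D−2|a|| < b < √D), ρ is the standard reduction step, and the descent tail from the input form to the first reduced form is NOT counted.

D = 2365, ⌊√D⌋ = 48
descent: ρ → (17,23,-27)  [lands on river]
river: ρ → (-27,31,13)
river: ρ → (13,47,-3)
river: ρ → (-3,43,43)
river: ρ → (43,43,-3)
river: ρ → (-3,47,13)
river: ρ → (13,31,-27)
river: ρ → (-27,23,17)
river: ρ → (17,45,-5)
river: ρ → (-5,45,17)
ρ-cycle length = 10 (tail of 1 descent step not counted)

10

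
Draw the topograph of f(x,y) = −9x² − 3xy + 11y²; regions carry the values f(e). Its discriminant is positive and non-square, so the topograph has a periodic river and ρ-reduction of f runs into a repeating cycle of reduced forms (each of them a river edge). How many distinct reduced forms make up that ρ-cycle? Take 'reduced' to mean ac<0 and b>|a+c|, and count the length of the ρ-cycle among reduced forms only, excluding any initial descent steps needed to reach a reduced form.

D = 405, ⌊√D⌋ = 20
descent: ρ → (11,3,-9)  [lands on river]
river: ρ → (-9,15,5)
river: ρ → (5,15,-9)
river: ρ → (-9,3,11)
river: ρ → (11,19,-1)
river: ρ → (-1,19,11)
ρ-cycle length = 6 (tail of 1 descent step not counted)

6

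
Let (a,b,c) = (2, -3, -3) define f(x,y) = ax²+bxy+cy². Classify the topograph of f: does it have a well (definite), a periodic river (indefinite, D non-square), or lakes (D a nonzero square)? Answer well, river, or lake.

D = b²−4ac = (-3)² − 4·2·(-3) = 33
D > 0 non-square ⇒ indefinite ⇒ periodic river

river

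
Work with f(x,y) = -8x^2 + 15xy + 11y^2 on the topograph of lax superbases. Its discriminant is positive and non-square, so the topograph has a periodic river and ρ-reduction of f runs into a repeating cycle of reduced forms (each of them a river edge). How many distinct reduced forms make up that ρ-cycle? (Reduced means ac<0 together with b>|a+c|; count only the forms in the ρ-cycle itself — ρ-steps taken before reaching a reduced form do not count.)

D = 577, ⌊√D⌋ = 24
river: ρ → (11,7,-12)
river: ρ → (-12,17,6)
river: ρ → (6,19,-9)
river: ρ → (-9,17,8)
river: ρ → (8,15,-11)
river: ρ → (-11,7,12)
river: ρ → (12,17,-6)
river: ρ → (-6,19,9)
river: ρ → (9,17,-8)
river: ρ → (-8,15,11)
ρ-cycle length = 10 (tail of 0 descent steps not counted)

10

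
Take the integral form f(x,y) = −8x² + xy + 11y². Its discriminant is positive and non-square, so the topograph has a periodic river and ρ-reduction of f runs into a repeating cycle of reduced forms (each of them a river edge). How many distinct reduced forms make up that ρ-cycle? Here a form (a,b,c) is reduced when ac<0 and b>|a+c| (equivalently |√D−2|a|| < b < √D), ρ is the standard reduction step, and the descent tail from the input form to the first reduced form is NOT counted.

D = 353, ⌊√D⌋ = 18
descent: ρ → (11,-1,-8)
descent: ρ → (-8,17,2)  [lands on river]
river: ρ → (2,15,-16)
river: ρ → (-16,17,1)
river: ρ → (1,17,-16)
river: ρ → (-16,15,2)
river: ρ → (2,17,-8)
river: ρ → (-8,15,4)
river: ρ → (4,17,-4)
river: ρ → (-4,15,8)
river: ρ → (8,17,-2)
river: ρ → (-2,15,16)
river: ρ → (16,17,-1)
river: ρ → (-1,17,16)
river: ρ → (16,15,-2)
river: ρ → (-2,17,8)
river: ρ → (8,15,-4)
river: ρ → (-4,17,4)
river: ρ → (4,15,-8)
ρ-cycle length = 18 (tail of 2 descent steps not counted)

18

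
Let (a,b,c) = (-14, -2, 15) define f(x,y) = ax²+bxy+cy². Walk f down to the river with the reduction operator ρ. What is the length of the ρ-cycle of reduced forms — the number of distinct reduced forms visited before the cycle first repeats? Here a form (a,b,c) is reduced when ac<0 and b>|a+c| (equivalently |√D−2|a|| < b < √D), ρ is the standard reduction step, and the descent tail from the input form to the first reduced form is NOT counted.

D = 844, ⌊√D⌋ = 29
descent: ρ → (15,2,-14)  [lands on river]
river: ρ → (-14,26,3)
river: ρ → (3,28,-5)
river: ρ → (-5,22,18)
river: ρ → (18,14,-9)
river: ρ → (-9,22,10)
river: ρ → (10,18,-13)
river: ρ → (-13,8,15)
river: ρ → (15,22,-6)
river: ρ → (-6,26,7)
river: ρ → (7,16,-21)
river: ρ → (-21,26,2)
river: ρ → (2,26,-21)
river: ρ → (-21,16,7)
river: ρ → (7,26,-6)
river: ρ → (-6,22,15)
river: ρ → (15,8,-13)
river: ρ → (-13,18,10)
river: ρ → (10,22,-9)
river: ρ → (-9,14,18)
river: ρ → (18,22,-5)
river: ρ → (-5,28,3)
river: ρ → (3,26,-14)
river: ρ → (-14,2,15)
river: ρ → (15,28,-1)
river: ρ → (-1,28,15)
ρ-cycle length = 26 (tail of 1 descent step not counted)

26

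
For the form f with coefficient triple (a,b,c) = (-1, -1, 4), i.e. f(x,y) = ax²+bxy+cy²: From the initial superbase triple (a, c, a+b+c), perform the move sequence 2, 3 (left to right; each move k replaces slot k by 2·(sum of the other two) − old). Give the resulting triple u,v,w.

start (-1,4,2) = (f(1,0),f(0,1),f(1,1))
replace slot 2: 2·((-1)+2) − 4 = -2 → (-1,-2,2)
replace slot 3: 2·((-1)+(-2)) − 2 = -8 → (-1,-2,-8)

-1,-2,-8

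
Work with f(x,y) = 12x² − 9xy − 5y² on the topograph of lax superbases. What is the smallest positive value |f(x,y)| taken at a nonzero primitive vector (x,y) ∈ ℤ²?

descent: ρ → (-5,9,12)  [lands on river]
river: ρ → (12,15,-2)
river: ρ → (-2,17,4)
river: ρ → (4,15,-6)
river: ρ → (-6,9,10)
river: ρ → (10,11,-5)
closes: descent 1, river 6
min |a| on river = 2

2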